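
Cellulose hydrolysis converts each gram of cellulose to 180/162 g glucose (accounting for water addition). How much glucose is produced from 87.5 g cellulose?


glucose = cellulose * 180/162
= 87.5 * 180/162
= 97.2222 g

97.2222 g


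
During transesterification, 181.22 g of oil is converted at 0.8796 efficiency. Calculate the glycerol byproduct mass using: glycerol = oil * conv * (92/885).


glycerol = oil * conv * (92/885)
= 181.22 * 0.8796 * 92 / 885
= 16.5705 g

16.5705 g


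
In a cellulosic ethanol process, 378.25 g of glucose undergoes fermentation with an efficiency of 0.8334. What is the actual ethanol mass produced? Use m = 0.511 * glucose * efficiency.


Actual ethanol: m = 0.511 * 378.25 * 0.8334
m = 161.0843 g

161.0843 g


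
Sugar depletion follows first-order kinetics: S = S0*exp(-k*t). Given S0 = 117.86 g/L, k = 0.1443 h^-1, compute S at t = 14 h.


S = S0 * exp(-k * t)
S = 117.86 * exp(-0.1443 * 14)
S = 15.6316 g/L

15.6316 g/L


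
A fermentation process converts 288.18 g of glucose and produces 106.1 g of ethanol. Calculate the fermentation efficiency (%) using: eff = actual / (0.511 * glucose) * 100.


Fermentation efficiency = (actual / (0.511 * glucose)) * 100
= (106.1 / (0.511 * 288.18)) * 100
= 72.0494%

72.0494%


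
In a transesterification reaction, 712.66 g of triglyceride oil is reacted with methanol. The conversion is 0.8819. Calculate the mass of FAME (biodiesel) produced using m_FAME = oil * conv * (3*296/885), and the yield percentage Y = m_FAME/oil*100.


m_FAME = oil * conv * (3 * 296 / 885) = oil * conv * (888/885)
= 712.66 * 0.8819 * 888 / 885
= 630.6253 g
Y = m_FAME / oil * 100 = conv * (888/885) * 100
= 0.8819 * 888 / 885 * 100
= 88.49%

630.6253 g FAME; Y = 88.49%


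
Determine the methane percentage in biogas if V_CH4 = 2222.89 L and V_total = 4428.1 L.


CH4% = V_CH4 / V_total * 100
= 2222.89 / 4428.1 * 100
= 50.1996%

50.1996%


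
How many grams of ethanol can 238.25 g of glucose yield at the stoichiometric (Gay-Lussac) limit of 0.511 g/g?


Theoretical ethanol yield: m_EtOH = 0.511 * m_glucose
m_EtOH = 0.511 * 238.25 = 121.7458 g

121.7458 g


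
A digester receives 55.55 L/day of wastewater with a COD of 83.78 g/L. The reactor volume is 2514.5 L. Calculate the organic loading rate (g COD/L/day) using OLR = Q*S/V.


OLR = Q * S / V
= 55.55 * 83.78 / 2514.5
= 1.8509 g/L/day

1.8509 g/L/day


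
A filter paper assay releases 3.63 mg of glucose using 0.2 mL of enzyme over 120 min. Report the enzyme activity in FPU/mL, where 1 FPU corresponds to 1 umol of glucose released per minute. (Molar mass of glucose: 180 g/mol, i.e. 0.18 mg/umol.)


Activity = glucose_mg / (0.18 mg/umol * V_mL * t_min)
= 3.63 / (0.18 * 0.2 * 120)
= 0.8403 FPU/mL

0.8403 FPU/mL


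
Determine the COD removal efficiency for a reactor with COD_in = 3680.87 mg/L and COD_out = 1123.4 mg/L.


eta = (COD_in - COD_out) / COD_in * 100
= (3680.87 - 1123.4) / 3680.87 * 100
= 69.4800%

69.4800%


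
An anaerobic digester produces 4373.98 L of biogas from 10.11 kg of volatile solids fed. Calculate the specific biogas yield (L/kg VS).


Y = V / VS
= 4373.98 / 10.11
= 432.6390 L/kg VS

432.6390 L/kg VS


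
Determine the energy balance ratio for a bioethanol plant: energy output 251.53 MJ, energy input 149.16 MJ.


EROI = E_out / E_in
= 251.53 / 149.16
= 1.6863

1.6863


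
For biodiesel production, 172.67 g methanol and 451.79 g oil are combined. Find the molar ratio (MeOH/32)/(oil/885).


Molar ratio = n_MeOH / n_oil = (MeOH/32) / (oil/885) = (MeOH * 885) / (32 * oil)
= (172.67 * 885) / (32 * 451.79)
= 10.5700

10.5700


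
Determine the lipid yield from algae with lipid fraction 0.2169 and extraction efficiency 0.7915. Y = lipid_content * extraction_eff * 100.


Y = lipid_content * extraction_eff * 100
= 0.2169 * 0.7915 * 100
= 17.1676%

17.1676%


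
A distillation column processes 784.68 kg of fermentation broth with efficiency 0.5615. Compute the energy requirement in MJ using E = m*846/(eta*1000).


E = m * 846 / (eta * 1000)
= 784.68 * 846 / (0.5615 * 1000)
= 1182.2605 MJ

1182.2605 MJ


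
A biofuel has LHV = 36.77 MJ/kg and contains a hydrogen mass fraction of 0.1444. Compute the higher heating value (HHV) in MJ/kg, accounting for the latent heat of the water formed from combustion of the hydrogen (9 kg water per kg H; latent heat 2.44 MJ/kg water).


HHV = LHV + H_frac * 9 * 2.44
= 36.77 + 0.1444 * 9 * 2.44
= 39.9410 MJ/kg

39.9410 MJ/kg


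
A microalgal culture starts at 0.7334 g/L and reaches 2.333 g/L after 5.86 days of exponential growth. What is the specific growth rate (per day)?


mu = ln(X2/X1) / dt
= ln(2.333/0.7334) / 5.86
= 0.1975 per day

0.1975 per day


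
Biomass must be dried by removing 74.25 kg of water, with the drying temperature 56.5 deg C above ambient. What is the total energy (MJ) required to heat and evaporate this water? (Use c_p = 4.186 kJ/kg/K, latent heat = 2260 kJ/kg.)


E = m_water * (4.186 * dT + 2260) / 1000
= 74.25 * (4.186 * 56.5 + 2260) / 1000
= 185.3658 MJ

185.3658 MJ


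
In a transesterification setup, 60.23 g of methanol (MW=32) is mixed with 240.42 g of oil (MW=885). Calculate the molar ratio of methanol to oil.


Molar ratio = n_MeOH / n_oil = (MeOH/32) / (oil/885) = (MeOH * 885) / (32 * oil)
= (60.23 * 885) / (32 * 240.42)
= 6.9284

6.9284


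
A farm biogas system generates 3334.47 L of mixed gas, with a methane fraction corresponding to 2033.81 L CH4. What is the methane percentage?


CH4% = V_CH4 / V_total * 100
= 2033.81 / 3334.47 * 100
= 60.9935%

60.9935%


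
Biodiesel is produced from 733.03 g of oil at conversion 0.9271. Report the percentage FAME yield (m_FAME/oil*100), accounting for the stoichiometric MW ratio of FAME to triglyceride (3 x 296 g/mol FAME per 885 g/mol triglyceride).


m_FAME = oil * conv * (3 * 296 / 885) = oil * conv * (888/885)
= 733.03 * 0.9271 * 888 / 885
= 681.8958 g
Y = m_FAME / oil * 100 = conv * (888/885) * 100
= 0.9271 * 888 / 885 * 100
= 93.02%

93.02%


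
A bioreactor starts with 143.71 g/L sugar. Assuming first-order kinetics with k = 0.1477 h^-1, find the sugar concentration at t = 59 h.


S = S0 * exp(-k * t)
S = 143.71 * exp(-0.1477 * 59)
S = 0.0236 g/L

0.0236 g/L


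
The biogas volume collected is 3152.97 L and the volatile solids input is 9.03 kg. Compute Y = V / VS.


Y = V / VS
= 3152.97 / 9.03
= 349.1661 L/kg VS

349.1661 L/kg VS


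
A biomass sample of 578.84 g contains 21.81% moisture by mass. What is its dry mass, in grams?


Wd = Ww * (1 - MC/100)
= 578.84 * (1 - 21.81/100)
= 452.5950 g

452.5950 g


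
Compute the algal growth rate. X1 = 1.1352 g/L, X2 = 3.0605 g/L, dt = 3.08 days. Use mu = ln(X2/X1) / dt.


mu = ln(X2/X1) / dt
= ln(3.0605/1.1352) / 3.08
= 0.3220 per day

0.3220 per day


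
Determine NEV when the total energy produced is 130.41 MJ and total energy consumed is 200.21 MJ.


NEV = E_out - E_in
= 130.41 - 200.21
= -69.8000 MJ

-69.8000 MJ


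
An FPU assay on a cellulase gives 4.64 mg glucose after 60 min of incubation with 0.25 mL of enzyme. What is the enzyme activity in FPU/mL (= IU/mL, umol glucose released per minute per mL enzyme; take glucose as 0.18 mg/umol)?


Activity = glucose_mg / (0.18 mg/umol * V_mL * t_min)
= 4.64 / (0.18 * 0.25 * 60)
= 1.7185 FPU/mL

1.7185 FPU/mL


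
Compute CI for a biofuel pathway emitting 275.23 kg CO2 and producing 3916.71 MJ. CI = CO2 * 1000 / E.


CI = CO2 * 1000 / E
= 275.23 * 1000 / 3916.71
= 70.2707 g CO2/MJ

70.2707 g CO2/MJ


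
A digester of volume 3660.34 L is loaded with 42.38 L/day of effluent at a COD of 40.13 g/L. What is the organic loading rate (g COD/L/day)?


OLR = Q * S / V
= 42.38 * 40.13 / 3660.34
= 0.4646 g/L/day

0.4646 g/L/day


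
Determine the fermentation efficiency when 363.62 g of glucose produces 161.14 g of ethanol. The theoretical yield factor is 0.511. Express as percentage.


Fermentation efficiency = (actual / (0.511 * glucose)) * 100
= (161.14 / (0.511 * 363.62)) * 100
= 86.7231%

86.7231%


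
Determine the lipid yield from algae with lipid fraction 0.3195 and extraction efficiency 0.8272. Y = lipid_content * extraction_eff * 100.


Y = lipid_content * extraction_eff * 100
= 0.3195 * 0.8272 * 100
= 26.4290%

26.4290%


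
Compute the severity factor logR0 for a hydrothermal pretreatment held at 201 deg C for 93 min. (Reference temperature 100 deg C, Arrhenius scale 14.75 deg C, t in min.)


logR0 = log10(t * exp((T - 100) / 14.75))
= log10(93 * exp((201 - 100) / 14.75))
= 4.9423

4.9423


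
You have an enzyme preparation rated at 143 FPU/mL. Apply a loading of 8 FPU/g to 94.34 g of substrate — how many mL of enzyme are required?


V = dosage * m_sub / activity
V = 8 * 94.34 / 143
V = 5.2778 mL

5.2778 mL


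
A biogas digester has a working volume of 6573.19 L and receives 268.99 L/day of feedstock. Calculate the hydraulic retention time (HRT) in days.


HRT = V / Q
= 6573.19 / 268.99
= 24.4366 days

24.4366 days


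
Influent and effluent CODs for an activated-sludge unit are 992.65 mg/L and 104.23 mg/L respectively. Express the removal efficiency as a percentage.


eta = (COD_in - COD_out) / COD_in * 100
= (992.65 - 104.23) / 992.65 * 100
= 89.4998%

89.4998%


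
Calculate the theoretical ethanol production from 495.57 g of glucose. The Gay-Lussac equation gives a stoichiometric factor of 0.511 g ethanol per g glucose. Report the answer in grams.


Theoretical ethanol yield: m_EtOH = 0.511 * m_glucose
m_EtOH = 0.511 * 495.57 = 253.2363 g

253.2363 g


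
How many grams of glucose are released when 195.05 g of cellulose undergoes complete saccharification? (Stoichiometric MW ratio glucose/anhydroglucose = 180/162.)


glucose = cellulose * 180/162
= 195.05 * 180/162
= 216.7222 g

216.7222 g


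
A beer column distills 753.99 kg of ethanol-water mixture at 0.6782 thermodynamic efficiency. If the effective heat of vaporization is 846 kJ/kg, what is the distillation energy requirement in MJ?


E = m * 846 / (eta * 1000)
= 753.99 * 846 / (0.6782 * 1000)
= 940.5419 MJ

940.5419 MJ


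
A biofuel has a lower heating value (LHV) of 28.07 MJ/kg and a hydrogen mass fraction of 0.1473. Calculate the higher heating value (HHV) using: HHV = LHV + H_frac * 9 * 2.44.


HHV = LHV + H_frac * 9 * 2.44
= 28.07 + 0.1473 * 9 * 2.44
= 31.3047 MJ/kg

31.3047 MJ/kg


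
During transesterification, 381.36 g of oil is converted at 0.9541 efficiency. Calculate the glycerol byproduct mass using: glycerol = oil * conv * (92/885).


glycerol = oil * conv * (92/885)
= 381.36 * 0.9541 * 92 / 885
= 37.8245 g

37.8245 g


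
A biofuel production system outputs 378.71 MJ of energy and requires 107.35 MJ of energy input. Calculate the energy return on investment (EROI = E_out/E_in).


EROI = E_out / E_in
= 378.71 / 107.35
= 3.5278

3.5278


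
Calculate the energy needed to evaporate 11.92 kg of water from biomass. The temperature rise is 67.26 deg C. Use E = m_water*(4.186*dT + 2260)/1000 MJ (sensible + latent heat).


E = m_water * (4.186 * dT + 2260) / 1000
= 11.92 * (4.186 * 67.26 + 2260) / 1000
= 30.2953 MJ

30.2953 MJ


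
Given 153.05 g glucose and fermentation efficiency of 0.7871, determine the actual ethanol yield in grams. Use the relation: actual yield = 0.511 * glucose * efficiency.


Actual ethanol: m = 0.511 * 153.05 * 0.7871
m = 61.5579 g

61.5579 g


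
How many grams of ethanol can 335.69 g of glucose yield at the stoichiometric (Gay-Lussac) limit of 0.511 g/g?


Theoretical ethanol yield: m_EtOH = 0.511 * m_glucose
m_EtOH = 0.511 * 335.69 = 171.5376 g

171.5376 g


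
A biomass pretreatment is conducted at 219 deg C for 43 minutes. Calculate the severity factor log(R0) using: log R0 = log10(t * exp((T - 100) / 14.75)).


logR0 = log10(t * exp((T - 100) / 14.75))
= log10(43 * exp((219 - 100) / 14.75))
= 5.1373

5.1373


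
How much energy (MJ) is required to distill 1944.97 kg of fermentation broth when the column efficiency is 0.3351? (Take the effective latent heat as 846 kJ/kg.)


E = m * 846 / (eta * 1000)
= 1944.97 * 846 / (0.3351 * 1000)
= 4910.3092 MJ

4910.3092 MJ


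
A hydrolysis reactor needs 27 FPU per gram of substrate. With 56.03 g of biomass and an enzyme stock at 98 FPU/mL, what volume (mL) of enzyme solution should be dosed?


V = dosage * m_sub / activity
V = 27 * 56.03 / 98
V = 15.4368 mL

15.4368 mL


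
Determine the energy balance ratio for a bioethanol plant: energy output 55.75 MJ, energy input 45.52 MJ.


EROI = E_out / E_in
= 55.75 / 45.52
= 1.2247

1.2247


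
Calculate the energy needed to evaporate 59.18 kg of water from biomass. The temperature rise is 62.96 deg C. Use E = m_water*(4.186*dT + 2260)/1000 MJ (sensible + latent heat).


E = m_water * (4.186 * dT + 2260) / 1000
= 59.18 * (4.186 * 62.96 + 2260) / 1000
= 149.3437 MJ

149.3437 MJ


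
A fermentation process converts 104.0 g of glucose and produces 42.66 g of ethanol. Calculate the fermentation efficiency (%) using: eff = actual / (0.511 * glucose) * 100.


Fermentation efficiency = (actual / (0.511 * glucose)) * 100
= (42.66 / (0.511 * 104.0)) * 100
= 80.2725%

80.2725%


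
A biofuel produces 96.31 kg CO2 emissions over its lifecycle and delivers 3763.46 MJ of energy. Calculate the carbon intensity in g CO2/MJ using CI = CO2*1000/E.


CI = CO2 * 1000 / E
= 96.31 * 1000 / 3763.46
= 25.5908 g CO2/MJ

25.5908 g CO2/MJ


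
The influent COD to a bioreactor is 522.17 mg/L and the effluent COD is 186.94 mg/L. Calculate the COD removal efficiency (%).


eta = (COD_in - COD_out) / COD_in * 100
= (522.17 - 186.94) / 522.17 * 100
= 64.1994%

64.1994%


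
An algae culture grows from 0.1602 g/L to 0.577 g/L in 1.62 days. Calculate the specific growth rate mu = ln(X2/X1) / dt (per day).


mu = ln(X2/X1) / dt
= ln(0.577/0.1602) / 1.62
= 0.7910 per day

0.7910 per day


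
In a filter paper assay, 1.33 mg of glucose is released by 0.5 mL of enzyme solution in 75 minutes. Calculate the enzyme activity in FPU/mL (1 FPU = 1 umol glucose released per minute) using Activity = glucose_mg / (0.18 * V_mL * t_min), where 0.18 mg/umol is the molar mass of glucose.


Activity = glucose_mg / (0.18 mg/umol * V_mL * t_min)
= 1.33 / (0.18 * 0.5 * 75)
= 0.1970 FPU/mL

0.1970 FPU/mL


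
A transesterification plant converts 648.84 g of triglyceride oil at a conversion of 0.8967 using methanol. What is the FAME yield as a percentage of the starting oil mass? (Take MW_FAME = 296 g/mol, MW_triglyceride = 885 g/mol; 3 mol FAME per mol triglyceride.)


m_FAME = oil * conv * (3 * 296 / 885) = oil * conv * (888/885)
= 648.84 * 0.8967 * 888 / 885
= 583.7871 g
Y = m_FAME / oil * 100 = conv * (888/885) * 100
= 0.8967 * 888 / 885 * 100
= 89.97%

89.97%


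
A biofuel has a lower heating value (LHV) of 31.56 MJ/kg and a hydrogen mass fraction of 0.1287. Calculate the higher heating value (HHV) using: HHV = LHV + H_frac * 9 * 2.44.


HHV = LHV + H_frac * 9 * 2.44
= 31.56 + 0.1287 * 9 * 2.44
= 34.3863 MJ/kg

34.3863 MJ/kg


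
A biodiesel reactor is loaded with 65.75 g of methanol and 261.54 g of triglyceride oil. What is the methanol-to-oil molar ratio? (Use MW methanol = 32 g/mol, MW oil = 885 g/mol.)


Molar ratio = n_MeOH / n_oil = (MeOH/32) / (oil/885) = (MeOH * 885) / (32 * oil)
= (65.75 * 885) / (32 * 261.54)
= 6.9527

6.9527


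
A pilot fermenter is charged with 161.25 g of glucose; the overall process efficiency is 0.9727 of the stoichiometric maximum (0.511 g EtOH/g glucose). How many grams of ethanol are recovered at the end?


Actual ethanol: m = 0.511 * 161.25 * 0.9727
m = 80.1493 g

80.1493 g


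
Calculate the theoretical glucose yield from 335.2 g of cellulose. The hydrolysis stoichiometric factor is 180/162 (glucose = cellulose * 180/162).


glucose = cellulose * 180/162
= 335.2 * 180/162
= 372.4444 g

372.4444 g


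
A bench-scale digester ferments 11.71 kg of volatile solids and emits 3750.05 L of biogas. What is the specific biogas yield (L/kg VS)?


Y = V / VS
= 3750.05 / 11.71
= 320.2434 L/kg VS

320.2434 L/kg VS


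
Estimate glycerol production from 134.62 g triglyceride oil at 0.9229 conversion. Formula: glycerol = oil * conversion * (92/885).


glycerol = oil * conv * (92/885)
= 134.62 * 0.9229 * 92 / 885
= 12.9154 g

12.9154 g


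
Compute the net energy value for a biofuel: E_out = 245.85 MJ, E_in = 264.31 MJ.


NEV = E_out - E_in
= 245.85 - 264.31
= -18.4600 MJ

-18.4600 MJ


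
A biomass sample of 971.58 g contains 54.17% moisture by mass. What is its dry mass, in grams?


Wd = Ww * (1 - MC/100)
= 971.58 * (1 - 54.17/100)
= 445.2751 g

445.2751 g


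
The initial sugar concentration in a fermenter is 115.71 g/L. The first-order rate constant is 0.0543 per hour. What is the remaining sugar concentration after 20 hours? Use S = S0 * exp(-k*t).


S = S0 * exp(-k * t)
S = 115.71 * exp(-0.0543 * 20)
S = 39.0595 g/L

39.0595 g/L


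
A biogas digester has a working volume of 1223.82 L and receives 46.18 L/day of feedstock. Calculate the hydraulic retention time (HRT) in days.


HRT = V / Q
= 1223.82 / 46.18
= 26.5011 days

26.5011 days


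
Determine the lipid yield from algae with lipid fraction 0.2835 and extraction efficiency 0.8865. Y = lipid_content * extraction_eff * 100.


Y = lipid_content * extraction_eff * 100
= 0.2835 * 0.8865 * 100
= 25.1323%

25.1323%


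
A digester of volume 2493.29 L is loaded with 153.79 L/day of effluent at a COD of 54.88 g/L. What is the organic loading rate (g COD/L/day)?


OLR = Q * S / V
= 153.79 * 54.88 / 2493.29
= 3.3851 g/L/day

3.3851 g/L/day


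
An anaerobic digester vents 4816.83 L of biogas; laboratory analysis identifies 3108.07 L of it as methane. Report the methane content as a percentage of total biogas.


CH4% = V_CH4 / V_total * 100
= 3108.07 / 4816.83 * 100
= 64.5252%

64.5252%


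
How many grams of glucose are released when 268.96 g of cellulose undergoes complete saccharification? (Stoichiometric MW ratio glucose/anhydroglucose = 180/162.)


glucose = cellulose * 180/162
= 268.96 * 180/162
= 298.8444 g

298.8444 g


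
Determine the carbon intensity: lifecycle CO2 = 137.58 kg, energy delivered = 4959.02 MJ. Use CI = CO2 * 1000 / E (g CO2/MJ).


CI = CO2 * 1000 / E
= 137.58 * 1000 / 4959.02
= 27.7434 g CO2/MJ

27.7434 g CO2/MJ


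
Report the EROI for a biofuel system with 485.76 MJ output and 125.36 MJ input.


EROI = E_out / E_in
= 485.76 / 125.36
= 3.8749

3.8749


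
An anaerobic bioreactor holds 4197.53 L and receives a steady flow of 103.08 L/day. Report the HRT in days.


HRT = V / Q
= 4197.53 / 103.08
= 40.7211 days

40.7211 days


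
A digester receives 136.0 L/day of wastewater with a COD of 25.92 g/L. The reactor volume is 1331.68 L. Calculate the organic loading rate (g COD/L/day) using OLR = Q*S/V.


OLR = Q * S / V
= 136.0 * 25.92 / 1331.68
= 2.6471 g/L/day

2.6471 g/L/day


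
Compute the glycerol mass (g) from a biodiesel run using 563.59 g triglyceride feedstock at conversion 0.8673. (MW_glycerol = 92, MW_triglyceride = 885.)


glycerol = oil * conv * (92/885)
= 563.59 * 0.8673 * 92 / 885
= 50.8133 g

50.8133 g


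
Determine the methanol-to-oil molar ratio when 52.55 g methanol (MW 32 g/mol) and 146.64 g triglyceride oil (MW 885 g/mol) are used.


Molar ratio = n_MeOH / n_oil = (MeOH/32) / (oil/885) = (MeOH * 885) / (32 * oil)
= (52.55 * 885) / (32 * 146.64)
= 9.9109

9.9109


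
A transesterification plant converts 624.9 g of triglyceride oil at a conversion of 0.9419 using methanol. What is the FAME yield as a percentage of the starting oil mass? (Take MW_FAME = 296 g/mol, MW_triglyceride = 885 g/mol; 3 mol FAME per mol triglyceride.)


m_FAME = oil * conv * (3 * 296 / 885) = oil * conv * (888/885)
= 624.9 * 0.9419 * 888 / 885
= 590.5885 g
Y = m_FAME / oil * 100 = conv * (888/885) * 100
= 0.9419 * 888 / 885 * 100
= 94.51%

94.51%


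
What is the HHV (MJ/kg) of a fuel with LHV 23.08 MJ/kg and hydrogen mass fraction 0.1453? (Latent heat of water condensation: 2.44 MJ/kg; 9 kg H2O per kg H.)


HHV = LHV + H_frac * 9 * 2.44
= 23.08 + 0.1453 * 9 * 2.44
= 26.2708 MJ/kg

26.2708 MJ/kg


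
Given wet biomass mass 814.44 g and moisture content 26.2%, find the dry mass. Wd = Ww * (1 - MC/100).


Wd = Ww * (1 - MC/100)
= 814.44 * (1 - 26.2/100)
= 601.0567 g

601.0567 g


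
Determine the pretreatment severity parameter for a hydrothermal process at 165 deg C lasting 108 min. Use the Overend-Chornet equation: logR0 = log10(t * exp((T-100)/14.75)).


logR0 = log10(t * exp((T - 100) / 14.75))
= log10(108 * exp((165 - 100) / 14.75))
= 3.9473

3.9473


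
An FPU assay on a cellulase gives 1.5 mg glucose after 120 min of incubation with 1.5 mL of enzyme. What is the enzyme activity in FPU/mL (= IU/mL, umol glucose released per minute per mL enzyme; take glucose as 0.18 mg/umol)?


Activity = glucose_mg / (0.18 mg/umol * V_mL * t_min)
= 1.5 / (0.18 * 1.5 * 120)
= 0.0463 FPU/mL

0.0463 FPU/mL


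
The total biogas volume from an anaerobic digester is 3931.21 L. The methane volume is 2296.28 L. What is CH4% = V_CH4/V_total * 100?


CH4% = V_CH4 / V_total * 100
= 2296.28 / 3931.21 * 100
= 58.4115%

58.4115%


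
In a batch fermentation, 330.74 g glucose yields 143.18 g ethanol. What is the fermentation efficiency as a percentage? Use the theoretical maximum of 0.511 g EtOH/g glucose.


Fermentation efficiency = (actual / (0.511 * glucose)) * 100
= (143.18 / (0.511 * 330.74)) * 100
= 84.7178%

84.7178%


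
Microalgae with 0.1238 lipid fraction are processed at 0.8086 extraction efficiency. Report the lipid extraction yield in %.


Y = lipid_content * extraction_eff * 100
= 0.1238 * 0.8086 * 100
= 10.0105%

10.0105%


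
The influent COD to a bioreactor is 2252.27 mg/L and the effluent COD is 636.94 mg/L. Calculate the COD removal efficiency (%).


eta = (COD_in - COD_out) / COD_in * 100
= (2252.27 - 636.94) / 2252.27 * 100
= 71.7201%

71.7201%


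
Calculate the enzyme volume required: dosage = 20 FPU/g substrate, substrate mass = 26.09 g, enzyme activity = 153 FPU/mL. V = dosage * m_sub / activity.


V = dosage * m_sub / activity
V = 20 * 26.09 / 153
V = 3.4105 mL

3.4105 mL


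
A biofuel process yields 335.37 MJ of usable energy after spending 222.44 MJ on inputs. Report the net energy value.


NEV = E_out - E_in
= 335.37 - 222.44
= 112.9300 MJ

112.9300 MJ


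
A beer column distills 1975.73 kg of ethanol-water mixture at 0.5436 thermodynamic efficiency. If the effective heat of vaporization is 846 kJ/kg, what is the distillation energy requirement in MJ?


E = m * 846 / (eta * 1000)
= 1975.73 * 846 / (0.5436 * 1000)
= 3074.8116 MJ

3074.8116 MJ


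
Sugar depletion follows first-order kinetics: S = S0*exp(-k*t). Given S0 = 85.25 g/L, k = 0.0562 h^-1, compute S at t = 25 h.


S = S0 * exp(-k * t)
S = 85.25 * exp(-0.0562 * 25)
S = 20.9175 g/L

20.9175 g/L


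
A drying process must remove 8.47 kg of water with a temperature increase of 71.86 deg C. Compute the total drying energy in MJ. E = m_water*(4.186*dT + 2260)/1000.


E = m_water * (4.186 * dT + 2260) / 1000
= 8.47 * (4.186 * 71.86 + 2260) / 1000
= 21.6900 MJ

21.6900 MJ


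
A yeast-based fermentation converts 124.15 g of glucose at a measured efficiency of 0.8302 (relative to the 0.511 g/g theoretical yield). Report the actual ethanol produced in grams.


Actual ethanol: m = 0.511 * 124.15 * 0.8302
m = 52.6684 g

52.6684 g


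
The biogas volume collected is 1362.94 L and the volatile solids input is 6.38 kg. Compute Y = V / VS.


Y = V / VS
= 1362.94 / 6.38
= 213.6270 L/kg VS

213.6270 L/kg VS


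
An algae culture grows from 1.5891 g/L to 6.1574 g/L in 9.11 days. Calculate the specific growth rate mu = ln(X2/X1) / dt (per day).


mu = ln(X2/X1) / dt
= ln(6.1574/1.5891) / 9.11
= 0.1487 per day

0.1487 per day


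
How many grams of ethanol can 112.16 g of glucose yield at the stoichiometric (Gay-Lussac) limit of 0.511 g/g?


Theoretical ethanol yield: m_EtOH = 0.511 * m_glucose
m_EtOH = 0.511 * 112.16 = 57.3138 g

57.3138 g


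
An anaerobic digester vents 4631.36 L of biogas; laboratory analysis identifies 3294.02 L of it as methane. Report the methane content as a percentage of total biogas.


CH4% = V_CH4 / V_total * 100
= 3294.02 / 4631.36 * 100
= 71.1242%

71.1242%


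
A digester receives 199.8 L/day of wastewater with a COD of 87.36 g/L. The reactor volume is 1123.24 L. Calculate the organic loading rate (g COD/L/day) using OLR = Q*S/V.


OLR = Q * S / V
= 199.8 * 87.36 / 1123.24
= 15.5394 g/L/day

15.5394 g/L/day


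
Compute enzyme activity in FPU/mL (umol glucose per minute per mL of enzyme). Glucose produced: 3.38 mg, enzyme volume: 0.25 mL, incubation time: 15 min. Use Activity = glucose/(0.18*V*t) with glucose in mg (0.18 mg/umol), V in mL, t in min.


Activity = glucose_mg / (0.18 mg/umol * V_mL * t_min)
= 3.38 / (0.18 * 0.25 * 15)
= 5.0074 FPU/mL

5.0074 FPU/mL


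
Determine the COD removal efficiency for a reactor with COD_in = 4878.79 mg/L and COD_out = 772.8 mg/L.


eta = (COD_in - COD_out) / COD_in * 100
= (4878.79 - 772.8) / 4878.79 * 100
= 84.1600%

84.1600%


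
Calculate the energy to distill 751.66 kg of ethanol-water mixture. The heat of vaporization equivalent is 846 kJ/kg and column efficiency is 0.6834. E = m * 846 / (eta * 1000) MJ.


E = m * 846 / (eta * 1000)
= 751.66 * 846 / (0.6834 * 1000)
= 930.5010 MJ

930.5010 MJ


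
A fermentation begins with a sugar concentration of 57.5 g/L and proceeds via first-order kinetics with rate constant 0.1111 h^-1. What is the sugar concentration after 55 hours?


S = S0 * exp(-k * t)
S = 57.5 * exp(-0.1111 * 55)
S = 0.1276 g/L

0.1276 g/L


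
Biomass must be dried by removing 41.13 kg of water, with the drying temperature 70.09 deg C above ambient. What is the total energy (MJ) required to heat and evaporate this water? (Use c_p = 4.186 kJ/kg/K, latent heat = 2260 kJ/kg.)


E = m_water * (4.186 * dT + 2260) / 1000
= 41.13 * (4.186 * 70.09 + 2260) / 1000
= 105.0212 MJ

105.0212 MJ


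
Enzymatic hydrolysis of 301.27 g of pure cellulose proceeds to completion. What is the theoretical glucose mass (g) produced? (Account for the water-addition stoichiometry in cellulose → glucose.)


glucose = cellulose * 180/162
= 301.27 * 180/162
= 334.7444 g

334.7444 g


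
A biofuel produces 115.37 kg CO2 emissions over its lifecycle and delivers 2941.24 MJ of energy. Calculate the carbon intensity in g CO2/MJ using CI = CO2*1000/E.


CI = CO2 * 1000 / E
= 115.37 * 1000 / 2941.24
= 39.2250 g CO2/MJ

39.2250 g CO2/MJ


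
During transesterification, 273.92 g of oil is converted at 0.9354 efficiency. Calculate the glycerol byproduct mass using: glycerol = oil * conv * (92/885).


glycerol = oil * conv * (92/885)
= 273.92 * 0.9354 * 92 / 885
= 26.6358 g

26.6358 g


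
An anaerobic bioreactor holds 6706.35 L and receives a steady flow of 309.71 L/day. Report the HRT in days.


HRT = V / Q
= 6706.35 / 309.71
= 21.6536 days

21.6536 days


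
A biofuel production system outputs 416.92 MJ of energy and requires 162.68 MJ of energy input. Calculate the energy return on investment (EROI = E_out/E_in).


EROI = E_out / E_in
= 416.92 / 162.68
= 2.5628

2.5628


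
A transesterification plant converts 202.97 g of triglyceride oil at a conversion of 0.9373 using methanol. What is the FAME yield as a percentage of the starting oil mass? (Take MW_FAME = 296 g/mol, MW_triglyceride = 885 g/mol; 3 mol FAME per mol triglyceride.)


m_FAME = oil * conv * (3 * 296 / 885) = oil * conv * (888/885)
= 202.97 * 0.9373 * 888 / 885
= 190.8887 g
Y = m_FAME / oil * 100 = conv * (888/885) * 100
= 0.9373 * 888 / 885 * 100
= 94.05%

94.05%


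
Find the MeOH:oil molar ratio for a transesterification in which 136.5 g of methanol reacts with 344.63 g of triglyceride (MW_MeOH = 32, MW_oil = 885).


Molar ratio = n_MeOH / n_oil = (MeOH/32) / (oil/885) = (MeOH * 885) / (32 * oil)
= (136.5 * 885) / (32 * 344.63)
= 10.9540

10.9540


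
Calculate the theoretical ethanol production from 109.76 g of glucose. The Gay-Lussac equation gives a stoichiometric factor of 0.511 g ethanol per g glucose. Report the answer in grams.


Theoretical ethanol yield: m_EtOH = 0.511 * m_glucose
m_EtOH = 0.511 * 109.76 = 56.0874 g

56.0874 g


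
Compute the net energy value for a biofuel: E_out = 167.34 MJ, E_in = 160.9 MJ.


NEV = E_out - E_in
= 167.34 - 160.9
= 6.4400 MJ

6.4400 MJ


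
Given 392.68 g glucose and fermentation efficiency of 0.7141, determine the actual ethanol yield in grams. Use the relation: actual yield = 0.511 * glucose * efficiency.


Actual ethanol: m = 0.511 * 392.68 * 0.7141
m = 143.2909 g

143.2909 g


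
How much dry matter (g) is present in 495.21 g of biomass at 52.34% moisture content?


Wd = Ww * (1 - MC/100)
= 495.21 * (1 - 52.34/100)
= 236.0171 g

236.0171 g


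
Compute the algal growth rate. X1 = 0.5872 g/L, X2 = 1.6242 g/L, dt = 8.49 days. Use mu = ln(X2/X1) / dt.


mu = ln(X2/X1) / dt
= ln(1.6242/0.5872) / 8.49
= 0.1198 per day

0.1198 per day


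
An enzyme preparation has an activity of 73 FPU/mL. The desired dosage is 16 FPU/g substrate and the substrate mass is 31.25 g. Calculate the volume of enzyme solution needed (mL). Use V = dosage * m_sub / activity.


V = dosage * m_sub / activity
V = 16 * 31.25 / 73
V = 6.8493 mL

6.8493 mL


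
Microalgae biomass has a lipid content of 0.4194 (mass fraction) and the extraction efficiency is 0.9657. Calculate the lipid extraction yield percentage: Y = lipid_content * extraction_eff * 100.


Y = lipid_content * extraction_eff * 100
= 0.4194 * 0.9657 * 100
= 40.5015%

40.5015%


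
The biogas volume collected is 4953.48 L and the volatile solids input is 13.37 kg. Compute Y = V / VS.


Y = V / VS
= 4953.48 / 13.37
= 370.4921 L/kg VS

370.4921 L/kg VS


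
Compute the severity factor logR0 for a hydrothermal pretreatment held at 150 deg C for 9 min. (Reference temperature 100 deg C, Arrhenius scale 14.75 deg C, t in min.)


logR0 = log10(t * exp((T - 100) / 14.75))
= log10(9 * exp((150 - 100) / 14.75))
= 2.4264

2.4264


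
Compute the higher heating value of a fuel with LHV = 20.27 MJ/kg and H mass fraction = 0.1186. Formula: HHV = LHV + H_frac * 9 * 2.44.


HHV = LHV + H_frac * 9 * 2.44
= 20.27 + 0.1186 * 9 * 2.44
= 22.8745 MJ/kg

22.8745 MJ/kg


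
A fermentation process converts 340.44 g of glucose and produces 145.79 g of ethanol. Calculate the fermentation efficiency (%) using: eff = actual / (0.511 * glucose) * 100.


Fermentation efficiency = (actual / (0.511 * glucose)) * 100
= (145.79 / (0.511 * 340.44)) * 100
= 83.8043%

83.8043%


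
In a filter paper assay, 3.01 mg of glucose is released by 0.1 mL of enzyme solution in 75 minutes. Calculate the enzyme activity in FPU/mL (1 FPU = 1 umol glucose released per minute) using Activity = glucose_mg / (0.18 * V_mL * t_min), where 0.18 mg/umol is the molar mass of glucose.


Activity = glucose_mg / (0.18 mg/umol * V_mL * t_min)
= 3.01 / (0.18 * 0.1 * 75)
= 2.2296 FPU/mL

2.2296 FPU/mL


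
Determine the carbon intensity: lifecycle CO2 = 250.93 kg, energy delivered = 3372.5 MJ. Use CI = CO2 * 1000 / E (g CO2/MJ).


CI = CO2 * 1000 / E
= 250.93 * 1000 / 3372.5
= 74.4047 g CO2/MJ

74.4047 g CO2/MJ


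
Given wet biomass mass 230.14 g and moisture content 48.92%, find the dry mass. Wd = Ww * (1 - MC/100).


Wd = Ww * (1 - MC/100)
= 230.14 * (1 - 48.92/100)
= 117.5555 g

117.5555 g


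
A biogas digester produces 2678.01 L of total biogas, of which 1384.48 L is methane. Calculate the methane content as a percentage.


CH4% = V_CH4 / V_total * 100
= 1384.48 / 2678.01 * 100
= 51.6981%

51.6981%


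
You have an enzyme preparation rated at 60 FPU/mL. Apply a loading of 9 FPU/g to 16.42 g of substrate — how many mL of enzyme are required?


V = dosage * m_sub / activity
V = 9 * 16.42 / 60
V = 2.4630 mL

2.4630 mL


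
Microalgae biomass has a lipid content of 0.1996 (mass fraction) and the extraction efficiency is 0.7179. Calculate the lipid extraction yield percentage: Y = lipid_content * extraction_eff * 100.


Y = lipid_content * extraction_eff * 100
= 0.1996 * 0.7179 * 100
= 14.3293%

14.3293%


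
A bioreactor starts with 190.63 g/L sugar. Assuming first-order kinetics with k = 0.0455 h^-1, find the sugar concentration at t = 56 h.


S = S0 * exp(-k * t)
S = 190.63 * exp(-0.0455 * 56)
S = 14.9145 g/L

14.9145 g/L


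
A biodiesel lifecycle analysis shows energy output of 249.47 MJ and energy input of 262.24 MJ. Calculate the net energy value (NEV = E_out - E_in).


NEV = E_out - E_in
= 249.47 - 262.24
= -12.7700 MJ

-12.7700 MJ


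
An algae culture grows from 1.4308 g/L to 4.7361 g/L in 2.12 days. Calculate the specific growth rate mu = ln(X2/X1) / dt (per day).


mu = ln(X2/X1) / dt
= ln(4.7361/1.4308) / 2.12
= 0.5646 per day

0.5646 per day


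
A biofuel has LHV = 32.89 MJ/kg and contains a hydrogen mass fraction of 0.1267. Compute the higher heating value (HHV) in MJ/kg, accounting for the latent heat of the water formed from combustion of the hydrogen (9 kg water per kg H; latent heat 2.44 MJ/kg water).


HHV = LHV + H_frac * 9 * 2.44
= 32.89 + 0.1267 * 9 * 2.44
= 35.6723 MJ/kg

35.6723 MJ/kg


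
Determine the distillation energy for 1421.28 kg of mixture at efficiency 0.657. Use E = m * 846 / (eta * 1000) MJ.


E = m * 846 / (eta * 1000)
= 1421.28 * 846 / (0.657 * 1000)
= 1830.1414 MJ

1830.1414 MJ


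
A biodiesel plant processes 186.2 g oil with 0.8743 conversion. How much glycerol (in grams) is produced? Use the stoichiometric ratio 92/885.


glycerol = oil * conv * (92/885)
= 186.2 * 0.8743 * 92 / 885
= 16.9233 g

16.9233 g


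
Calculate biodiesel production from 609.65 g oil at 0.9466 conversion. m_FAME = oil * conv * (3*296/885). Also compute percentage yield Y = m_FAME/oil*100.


m_FAME = oil * conv * (3 * 296 / 885) = oil * conv * (888/885)
= 609.65 * 0.9466 * 888 / 885
= 579.0509 g
Y = m_FAME / oil * 100 = conv * (888/885) * 100
= 0.9466 * 888 / 885 * 100
= 94.98%

579.0509 g FAME; Y = 94.98%


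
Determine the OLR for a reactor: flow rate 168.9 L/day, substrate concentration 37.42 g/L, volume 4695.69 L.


OLR = Q * S / V
= 168.9 * 37.42 / 4695.69
= 1.3460 g/L/day

1.3460 g/L/day


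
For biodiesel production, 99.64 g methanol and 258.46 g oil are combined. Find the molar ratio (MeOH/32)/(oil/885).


Molar ratio = n_MeOH / n_oil = (MeOH/32) / (oil/885) = (MeOH * 885) / (32 * oil)
= (99.64 * 885) / (32 * 258.46)
= 10.6619

10.6619


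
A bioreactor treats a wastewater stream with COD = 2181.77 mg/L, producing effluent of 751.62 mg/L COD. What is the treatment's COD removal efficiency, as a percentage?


eta = (COD_in - COD_out) / COD_in * 100
= (2181.77 - 751.62) / 2181.77 * 100
= 65.5500%

65.5500%


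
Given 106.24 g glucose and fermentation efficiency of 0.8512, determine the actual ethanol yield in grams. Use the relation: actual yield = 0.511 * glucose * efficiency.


Actual ethanol: m = 0.511 * 106.24 * 0.8512
m = 46.2105 g

46.2105 g


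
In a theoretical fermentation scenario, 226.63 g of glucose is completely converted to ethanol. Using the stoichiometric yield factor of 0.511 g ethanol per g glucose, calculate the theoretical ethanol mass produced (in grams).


Theoretical ethanol yield: m_EtOH = 0.511 * m_glucose
m_EtOH = 0.511 * 226.63 = 115.8079 g

115.8079 g


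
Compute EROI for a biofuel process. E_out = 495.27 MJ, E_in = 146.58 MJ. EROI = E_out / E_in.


EROI = E_out / E_in
= 495.27 / 146.58
= 3.3788

3.3788


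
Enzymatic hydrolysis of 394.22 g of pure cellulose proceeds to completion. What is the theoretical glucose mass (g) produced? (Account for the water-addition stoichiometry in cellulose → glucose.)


glucose = cellulose * 180/162
= 394.22 * 180/162
= 438.0222 g

438.0222 g


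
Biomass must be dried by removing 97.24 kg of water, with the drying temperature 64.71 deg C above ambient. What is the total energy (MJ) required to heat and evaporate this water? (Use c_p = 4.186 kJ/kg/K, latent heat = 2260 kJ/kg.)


E = m_water * (4.186 * dT + 2260) / 1000
= 97.24 * (4.186 * 64.71 + 2260) / 1000
= 246.1024 MJ

246.1024 MJ


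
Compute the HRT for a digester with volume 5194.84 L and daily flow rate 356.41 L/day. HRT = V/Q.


HRT = V / Q
= 5194.84 / 356.41
= 14.5755 days

14.5755 days


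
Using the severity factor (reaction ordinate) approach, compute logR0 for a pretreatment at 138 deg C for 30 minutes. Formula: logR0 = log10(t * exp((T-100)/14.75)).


logR0 = log10(t * exp((T - 100) / 14.75))
= log10(30 * exp((138 - 100) / 14.75))
= 2.5960

2.5960


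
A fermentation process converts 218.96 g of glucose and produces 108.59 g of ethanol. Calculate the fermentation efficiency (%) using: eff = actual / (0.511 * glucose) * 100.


Fermentation efficiency = (actual / (0.511 * glucose)) * 100
= (108.59 / (0.511 * 218.96)) * 100
= 97.0519%

97.0519%


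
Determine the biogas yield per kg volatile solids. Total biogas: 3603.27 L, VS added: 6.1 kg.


Y = V / VS
= 3603.27 / 6.1
= 590.7000 L/kg VS

590.7000 L/kg VS


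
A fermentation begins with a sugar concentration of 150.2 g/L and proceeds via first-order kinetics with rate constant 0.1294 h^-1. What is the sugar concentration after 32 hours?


S = S0 * exp(-k * t)
S = 150.2 * exp(-0.1294 * 32)
S = 2.3897 g/L

2.3897 g/L


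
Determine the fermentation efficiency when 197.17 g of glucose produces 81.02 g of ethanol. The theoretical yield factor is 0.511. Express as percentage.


Fermentation efficiency = (actual / (0.511 * glucose)) * 100
= (81.02 / (0.511 * 197.17)) * 100
= 80.4138%

80.4138%


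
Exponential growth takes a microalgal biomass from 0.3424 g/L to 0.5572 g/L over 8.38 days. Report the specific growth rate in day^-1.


mu = ln(X2/X1) / dt
= ln(0.5572/0.3424) / 8.38
= 0.0581 per day

0.0581 per day


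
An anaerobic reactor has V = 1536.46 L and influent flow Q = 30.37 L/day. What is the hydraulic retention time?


HRT = V / Q
= 1536.46 / 30.37
= 50.5914 days

50.5914 days


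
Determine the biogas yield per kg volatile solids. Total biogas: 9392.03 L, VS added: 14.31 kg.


Y = V / VS
= 9392.03 / 14.31
= 656.3263 L/kg VS

656.3263 L/kg VS


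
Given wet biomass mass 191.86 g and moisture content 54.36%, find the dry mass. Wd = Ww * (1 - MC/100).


Wd = Ww * (1 - MC/100)
= 191.86 * (1 - 54.36/100)
= 87.5649 g

87.5649 g


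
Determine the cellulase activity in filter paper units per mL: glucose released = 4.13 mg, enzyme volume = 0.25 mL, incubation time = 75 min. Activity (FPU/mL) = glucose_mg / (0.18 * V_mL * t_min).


Activity = glucose_mg / (0.18 mg/umol * V_mL * t_min)
= 4.13 / (0.18 * 0.25 * 75)
= 1.2237 FPU/mL

1.2237 FPU/mL


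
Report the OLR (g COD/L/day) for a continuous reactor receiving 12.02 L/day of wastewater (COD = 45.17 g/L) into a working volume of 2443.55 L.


OLR = Q * S / V
= 12.02 * 45.17 / 2443.55
= 0.2222 g/L/day

0.2222 g/L/day


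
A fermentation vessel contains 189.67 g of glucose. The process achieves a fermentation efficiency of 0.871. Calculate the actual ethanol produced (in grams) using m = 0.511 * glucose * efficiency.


Actual ethanol: m = 0.511 * 189.67 * 0.871
m = 84.4185 g

84.4185 g


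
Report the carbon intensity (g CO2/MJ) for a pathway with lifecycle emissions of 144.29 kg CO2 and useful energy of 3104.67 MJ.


CI = CO2 * 1000 / E
= 144.29 * 1000 / 3104.67
= 46.4751 g CO2/MJ

46.4751 g CO2/MJ
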